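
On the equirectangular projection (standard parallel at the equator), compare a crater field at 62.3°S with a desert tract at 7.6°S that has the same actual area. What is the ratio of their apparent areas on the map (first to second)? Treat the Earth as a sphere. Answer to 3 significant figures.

2.13

In the plate carrée (x = Rλ, y = Rφ), meridians are true-scale (h = 1) and parallels are stretched by k = sec φ.
Areal scale at 62.3°: h·k = 1.000 × 2.151 = 2.151.
Areal scale at 7.6°: h·k = 1.000 × 1.009 = 1.009.
Ratio = 2.151/1.009 ≈ 2.13.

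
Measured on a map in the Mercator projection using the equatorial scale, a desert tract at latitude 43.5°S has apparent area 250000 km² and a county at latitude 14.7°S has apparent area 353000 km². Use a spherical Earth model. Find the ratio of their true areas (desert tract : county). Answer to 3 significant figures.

On Mercator the areal scale is sec²φ, so true area = apparent × cos²φ.
True area of desert tract: 250000 × cos²(43.5°) = 250000 × 0.5262 = 131500 km².
True area of county: 353000 × cos²(14.7°) = 353000 × 0.9356 = 330300 km².
Ratio = 131500 / 330300 ≈ 0.398.

0.398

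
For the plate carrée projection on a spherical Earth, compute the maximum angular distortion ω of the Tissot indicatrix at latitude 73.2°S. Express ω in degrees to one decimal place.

66.9°

In the plate carrée (x = Rλ, y = Rφ), meridians are true-scale (h = 1) and parallels are stretched by k = sec φ.
At 73.2°: h = 1.000, k = 3.460; principal scales a = 3.460, b = 1.000.
sin(ω/2) = (a − b)/(a + b) = 2.460/4.460 = 0.5516, so ω = 2 arcsin(0.5516) ≈ 66.9°.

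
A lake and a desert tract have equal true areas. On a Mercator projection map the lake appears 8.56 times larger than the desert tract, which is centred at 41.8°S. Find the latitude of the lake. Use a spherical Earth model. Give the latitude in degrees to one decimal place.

For equal true areas on Mercator, apparent areas scale as sec²φ, so the ratio is cos²φ₂ / cos²φ₁.
cos²φ₂ / cos²φ₁ = 8.56  ⇒  cos φ₁ = cos 41.8° / √8.56 = 0.7455/2.926 = 0.2548.
φ₁ = arccos(0.2548) ≈ 75.2°.

75.2°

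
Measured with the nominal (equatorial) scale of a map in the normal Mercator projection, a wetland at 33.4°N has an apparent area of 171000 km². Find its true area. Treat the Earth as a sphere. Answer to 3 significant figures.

119000 km²

The Mercator projection is conformal; its linear scale factor is the same in every direction and equals sec φ = 1/cos φ.
Areal scale = k² = sec²φ = 1/cos²(33.4°) = 1/0.8348² = 1.435.
True area = apparent / (areal scale) = 171000 / 1.435 ≈ 119000 km².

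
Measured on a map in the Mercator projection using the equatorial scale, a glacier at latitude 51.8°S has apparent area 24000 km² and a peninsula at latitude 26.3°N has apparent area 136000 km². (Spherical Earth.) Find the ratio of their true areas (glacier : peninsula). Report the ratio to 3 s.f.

0.0840

On Mercator the areal scale is sec²φ, so true area = apparent × cos²φ.
True area of glacier: 24000 × cos²(51.8°) = 24000 × 0.3824 = 9178 km².
True area of peninsula: 136000 × cos²(26.3°) = 136000 × 0.8037 = 109300 km².
Ratio = 9178 / 109300 ≈ 0.0840.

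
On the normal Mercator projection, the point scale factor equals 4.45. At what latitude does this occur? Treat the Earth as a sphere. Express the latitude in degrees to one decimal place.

77.0°

Mercator scale is k = sec φ = 1/cos φ.
1/cos φ = 4.45  ⇒  cos φ = 0.2247  ⇒  φ = arccos(0.2247) ≈ 77.0°.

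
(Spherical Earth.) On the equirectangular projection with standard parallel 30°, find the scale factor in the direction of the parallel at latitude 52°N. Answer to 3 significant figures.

In the equirectangular projection with standard parallel φ₀ = 30° (x = Rλ cos φ₀, y = Rφ), meridians are true-scale (h = 1) and the parallel scale is k = cos φ₀ / cos φ.
k = cos 30° / cos 52° = 0.8660/0.6157 = 1.407.

1.41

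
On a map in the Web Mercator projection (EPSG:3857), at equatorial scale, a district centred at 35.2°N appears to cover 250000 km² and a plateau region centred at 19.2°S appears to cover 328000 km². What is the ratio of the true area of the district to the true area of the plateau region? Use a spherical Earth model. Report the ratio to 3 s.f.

0.571

Since Mercator area scale is 1/cos²φ, the true area equals the apparent area multiplied by cos²φ.
True area of district: 250000 × cos²(35.2°) = 250000 × 0.6677 = 166900 km².
True area of plateau region: 328000 × cos²(19.2°) = 328000 × 0.8918 = 292500 km².
Ratio = 166900 / 292500 ≈ 0.571.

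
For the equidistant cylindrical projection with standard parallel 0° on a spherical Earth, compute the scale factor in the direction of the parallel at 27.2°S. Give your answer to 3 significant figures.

1.12

In the plate carrée (x = Rλ, y = Rφ), meridians are true-scale (h = 1) and parallels are stretched by k = sec φ.
k = 1/cos 27.2° = 1/0.8894 = 1.124.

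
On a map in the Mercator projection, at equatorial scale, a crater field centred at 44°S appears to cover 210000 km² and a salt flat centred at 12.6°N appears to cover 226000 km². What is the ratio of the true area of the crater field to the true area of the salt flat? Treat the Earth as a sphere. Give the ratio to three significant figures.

0.505

Since Mercator area scale is 1/cos²φ, the true area equals the apparent area multiplied by cos²φ.
True area of crater field: 210000 × cos²(44°) = 210000 × 0.5174 = 108700 km².
True area of salt flat: 226000 × cos²(12.6°) = 226000 × 0.9524 = 215200 km².
Ratio = 108700 / 215200 ≈ 0.505.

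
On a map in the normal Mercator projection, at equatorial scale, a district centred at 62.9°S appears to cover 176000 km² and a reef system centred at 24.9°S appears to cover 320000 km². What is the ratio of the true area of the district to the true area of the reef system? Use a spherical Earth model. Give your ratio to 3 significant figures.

Mercator's areal exaggeration is sec²φ; hence true area = (apparent area) · cos²φ.
True area of district: 176000 × cos²(62.9°) = 176000 × 0.2075 = 36520 km².
True area of reef system: 320000 × cos²(24.9°) = 320000 × 0.8227 = 263300 km².
Ratio = 36520 / 263300 ≈ 0.139.

0.139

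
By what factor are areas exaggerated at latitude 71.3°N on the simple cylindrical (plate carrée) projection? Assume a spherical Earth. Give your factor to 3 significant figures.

For the equirectangular projection with φ₀ = 0 (plate carrée), h = 1 along meridians and k = sec φ along parallels.
Areal scale = h·k = 1 × sec φ; at 71.3°, h = 1.000, k = 3.119, so h·k = 3.119.

3.12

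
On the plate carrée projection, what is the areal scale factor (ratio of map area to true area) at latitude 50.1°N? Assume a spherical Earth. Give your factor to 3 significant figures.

1.56

In the plate carrée (x = Rλ, y = Rφ), meridians are true-scale (h = 1) and parallels are stretched by k = sec φ.
Areal scale = h·k = 1 × sec φ; at 50.1°, h = 1.000, k = 1.559, so h·k = 1.559.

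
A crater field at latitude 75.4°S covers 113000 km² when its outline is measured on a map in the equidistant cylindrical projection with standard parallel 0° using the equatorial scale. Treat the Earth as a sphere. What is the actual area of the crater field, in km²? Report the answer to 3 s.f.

28500 km²

For the equirectangular projection with φ₀ = 0 (plate carrée), h = 1 along meridians and k = sec φ along parallels.
Areal scale = h·k = 1 × sec φ; at 75.4°, h = 1.000, k = 3.967, so h·k = 3.967.
True area = apparent / (areal scale) = 113000 / 3.967 ≈ 28500 km².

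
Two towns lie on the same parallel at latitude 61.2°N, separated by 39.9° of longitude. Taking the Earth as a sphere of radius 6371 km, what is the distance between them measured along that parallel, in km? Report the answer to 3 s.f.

2140 km

Arc length along a parallel = R cos φ · Δλ (with Δλ in radians).
= 6371 × cos 61.2° × (39.9° × π/180) = 6371 × 0.4818 × 0.6964 ≈ 2140 km.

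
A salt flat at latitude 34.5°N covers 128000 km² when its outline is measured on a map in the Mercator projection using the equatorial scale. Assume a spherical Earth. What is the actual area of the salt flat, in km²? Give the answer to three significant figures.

86900 km²

Mercator is conformal, so the point scale is isotropic: h = k = sec φ = 1/cos φ.
Areal scale = k² = sec²φ = 1/cos²(34.5°) = 1/0.8241² = 1.472.
True area = apparent / (areal scale) = 128000 / 1.472 ≈ 86900 km².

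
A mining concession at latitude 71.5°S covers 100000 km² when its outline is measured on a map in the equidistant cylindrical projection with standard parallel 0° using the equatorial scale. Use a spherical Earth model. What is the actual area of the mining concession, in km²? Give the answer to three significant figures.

For the equirectangular projection with φ₀ = 0 (plate carrée), h = 1 along meridians and k = sec φ along parallels.
Areal scale = h·k = 1 × sec φ; at 71.5°, h = 1.000, k = 3.152, so h·k = 3.152.
True area = apparent / (areal scale) = 100000 / 3.152 ≈ 31700 km².

31700 km²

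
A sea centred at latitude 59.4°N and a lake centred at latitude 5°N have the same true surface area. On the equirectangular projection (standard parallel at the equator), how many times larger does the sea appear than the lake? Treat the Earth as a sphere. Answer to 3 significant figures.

In the plate carrée (x = Rλ, y = Rφ), meridians are true-scale (h = 1) and parallels are stretched by k = sec φ.
Areal scale at 59.4°: h·k = 1.000 × 1.964 = 1.964.
Areal scale at 5°: h·k = 1.000 × 1.004 = 1.004.
Ratio = 1.964/1.004 ≈ 1.96.

1.96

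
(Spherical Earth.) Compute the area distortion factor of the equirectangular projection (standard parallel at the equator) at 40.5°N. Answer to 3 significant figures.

1.32

For the equirectangular projection with φ₀ = 0 (plate carrée), h = 1 along meridians and k = sec φ along parallels.
Areal scale = h·k = 1 × sec φ; at 40.5°, h = 1.000, k = 1.315, so h·k = 1.315.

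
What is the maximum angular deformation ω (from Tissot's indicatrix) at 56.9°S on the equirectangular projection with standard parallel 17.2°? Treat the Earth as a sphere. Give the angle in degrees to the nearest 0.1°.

31.6°

In the equirectangular projection with standard parallel φ₀ = 17.2° (x = Rλ cos φ₀, y = Rφ), meridians are true-scale (h = 1) and the parallel scale is k = cos φ₀ / cos φ.
At 56.9°: h = 1.000, k = 1.749; principal scales a = 1.749, b = 1.000.
sin(ω/2) = (a − b)/(a + b) = 0.7493/2.749 = 0.2725, so ω = 2 arcsin(0.2725) ≈ 31.6°.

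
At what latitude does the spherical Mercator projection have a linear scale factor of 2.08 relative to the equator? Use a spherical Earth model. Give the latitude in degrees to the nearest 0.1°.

61.3°

Mercator scale is k = sec φ = 1/cos φ.
1/cos φ = 2.08  ⇒  cos φ = 0.4808  ⇒  φ = arccos(0.4808) ≈ 61.3°.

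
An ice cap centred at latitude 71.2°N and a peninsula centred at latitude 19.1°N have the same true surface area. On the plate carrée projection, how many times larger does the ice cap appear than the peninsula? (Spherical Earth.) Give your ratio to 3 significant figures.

2.93

In the plate carrée (x = Rλ, y = Rφ), meridians are true-scale (h = 1) and parallels are stretched by k = sec φ.
Areal scale at 71.2°: h·k = 1.000 × 3.103 = 3.103.
Areal scale at 19.1°: h·k = 1.000 × 1.058 = 1.058.
Ratio = 3.103/1.058 ≈ 2.93.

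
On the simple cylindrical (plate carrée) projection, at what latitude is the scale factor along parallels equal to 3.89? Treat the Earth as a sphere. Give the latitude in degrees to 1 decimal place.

75.1°

Plate carrée: h = 1, k = sec φ along parallels.
sec φ = 3.89  ⇒  cos φ = 0.2571  ⇒  φ ≈ 75.1°.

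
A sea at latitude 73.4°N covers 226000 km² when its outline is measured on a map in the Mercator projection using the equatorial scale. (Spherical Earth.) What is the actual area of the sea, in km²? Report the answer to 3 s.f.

Mercator is conformal, so the point scale is isotropic: h = k = sec φ = 1/cos φ.
Areal scale = k² = sec²φ = 1/cos²(73.4°) = 1/0.2857² = 12.25.
True area = apparent / (areal scale) = 226000 / 12.25 ≈ 18400 km².

18400 km²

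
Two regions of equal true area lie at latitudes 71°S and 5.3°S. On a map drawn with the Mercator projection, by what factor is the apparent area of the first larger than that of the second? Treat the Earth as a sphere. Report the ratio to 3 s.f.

9.35

On Mercator, area is exaggerated by sec²φ = 1/cos²φ.
At 71°: sec²(71°) = 1/0.3256² = 9.434.
At 5.3°: sec²(5.3°) = 1/0.9957² = 1.009.
Ratio = 9.434/1.009 = cos²(5.3°)/cos²(71°) ≈ 9.35.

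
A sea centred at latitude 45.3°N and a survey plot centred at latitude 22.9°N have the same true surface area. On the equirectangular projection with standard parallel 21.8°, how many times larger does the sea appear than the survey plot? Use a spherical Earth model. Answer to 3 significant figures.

1.31

With standard parallel φ₀ = 21.8°, the equirectangular projection gives x = Rλ cos φ₀, y = Rφ, so h = 1 and k = cos 21.8° / cos φ.
Areal scale at 45.3°: h·k = 1.000 × 1.320 = 1.320.
Areal scale at 22.9°: h·k = 1.000 × 1.008 = 1.008.
Ratio = 1.320/1.008 ≈ 1.31.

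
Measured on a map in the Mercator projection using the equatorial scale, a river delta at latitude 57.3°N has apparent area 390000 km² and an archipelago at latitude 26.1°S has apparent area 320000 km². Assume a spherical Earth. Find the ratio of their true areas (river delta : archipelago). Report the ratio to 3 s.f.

On Mercator the areal scale is sec²φ, so true area = apparent × cos²φ.
True area of river delta: 390000 × cos²(57.3°) = 390000 × 0.2919 = 113800 km².
True area of archipelago: 320000 × cos²(26.1°) = 320000 × 0.8065 = 258100 km².
Ratio = 113800 / 258100 ≈ 0.441.

0.441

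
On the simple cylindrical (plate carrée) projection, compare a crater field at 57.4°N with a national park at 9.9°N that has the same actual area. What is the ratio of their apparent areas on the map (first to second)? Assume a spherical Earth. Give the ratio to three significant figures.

1.83

For the equirectangular projection with φ₀ = 0 (plate carrée), h = 1 along meridians and k = sec φ along parallels.
Areal scale at 57.4°: h·k = 1.000 × 1.856 = 1.856.
Areal scale at 9.9°: h·k = 1.000 × 1.015 = 1.015.
Ratio = 1.856/1.015 ≈ 1.83.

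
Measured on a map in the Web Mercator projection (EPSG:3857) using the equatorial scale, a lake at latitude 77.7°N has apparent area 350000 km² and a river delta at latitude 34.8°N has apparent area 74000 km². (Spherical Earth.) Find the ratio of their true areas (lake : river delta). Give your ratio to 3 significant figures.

Since Mercator area scale is 1/cos²φ, the true area equals the apparent area multiplied by cos²φ.
True area of lake: 350000 × cos²(77.7°) = 350000 × 0.04538 = 15880 km².
True area of river delta: 74000 × cos²(34.8°) = 74000 × 0.6743 = 49900 km².
Ratio = 15880 / 49900 ≈ 0.318.

0.318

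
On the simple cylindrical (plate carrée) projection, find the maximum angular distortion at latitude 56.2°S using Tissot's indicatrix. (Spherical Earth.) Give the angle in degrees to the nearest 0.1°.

33.1°

In the plate carrée (x = Rλ, y = Rφ), meridians are true-scale (h = 1) and parallels are stretched by k = sec φ.
At 56.2°: h = 1.000, k = 1.798; principal scales a = 1.798, b = 1.000.
sin(ω/2) = (a − b)/(a + b) = 0.7976/2.798 = 0.2851, so ω = 2 arcsin(0.2851) ≈ 33.1°.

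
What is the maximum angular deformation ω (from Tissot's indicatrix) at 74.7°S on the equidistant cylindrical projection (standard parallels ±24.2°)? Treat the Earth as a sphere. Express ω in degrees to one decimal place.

66.9°

With standard parallel φ₀ = 24.2°, the equirectangular projection gives x = Rλ cos φ₀, y = Rφ, so h = 1 and k = cos 24.2° / cos φ.
At 74.7°: h = 1.000, k = 3.457; principal scales a = 3.457, b = 1.000.
sin(ω/2) = (a − b)/(a + b) = 2.457/4.457 = 0.5512, so ω = 2 arcsin(0.5512) ≈ 66.9°.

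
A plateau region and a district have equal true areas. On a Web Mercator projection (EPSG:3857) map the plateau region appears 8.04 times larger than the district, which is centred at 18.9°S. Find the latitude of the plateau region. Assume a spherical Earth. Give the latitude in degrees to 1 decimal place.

On Mercator, (apparent₁)/(apparent₂) = sec²φ₁ / sec²φ₂ when true areas are equal.
cos²φ₂ / cos²φ₁ = 8.04  ⇒  cos φ₁ = cos 18.9° / √8.04 = 0.9461/2.835 = 0.3337.
φ₁ = arccos(0.3337) ≈ 70.5°.

70.5°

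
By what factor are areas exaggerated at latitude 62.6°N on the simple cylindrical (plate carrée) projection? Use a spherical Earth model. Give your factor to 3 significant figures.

For the equirectangular projection with φ₀ = 0 (plate carrée), h = 1 along meridians and k = sec φ along parallels.
Areal scale = h·k = 1 × sec φ; at 62.6°, h = 1.000, k = 2.173, so h·k = 2.173.

2.17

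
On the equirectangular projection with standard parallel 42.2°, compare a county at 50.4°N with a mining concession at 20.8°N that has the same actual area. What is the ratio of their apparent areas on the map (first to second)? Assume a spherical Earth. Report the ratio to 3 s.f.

1.47

With standard parallel φ₀ = 42.2°, the equirectangular projection gives x = Rλ cos φ₀, y = Rφ, so h = 1 and k = cos 42.2° / cos φ.
Areal scale at 50.4°: h·k = 1.000 × 1.162 = 1.162.
Areal scale at 20.8°: h·k = 1.000 × 0.7925 = 0.7925.
Ratio = 1.162/0.7925 ≈ 1.47.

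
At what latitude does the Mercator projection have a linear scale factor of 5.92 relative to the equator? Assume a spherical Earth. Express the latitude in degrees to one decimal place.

Mercator scale is k = sec φ = 1/cos φ.
1/cos φ = 5.92  ⇒  cos φ = 0.1689  ⇒  φ = arccos(0.1689) ≈ 80.3°.

80.3°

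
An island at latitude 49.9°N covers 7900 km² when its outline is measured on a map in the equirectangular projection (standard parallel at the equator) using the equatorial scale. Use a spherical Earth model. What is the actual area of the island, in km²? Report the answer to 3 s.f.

For the equirectangular projection with φ₀ = 0 (plate carrée), h = 1 along meridians and k = sec φ along parallels.
Areal scale = h·k = 1 × sec φ; at 49.9°, h = 1.000, k = 1.552, so h·k = 1.552.
True area = apparent / (areal scale) = 7900 / 1.552 ≈ 5090 km².

5090 km²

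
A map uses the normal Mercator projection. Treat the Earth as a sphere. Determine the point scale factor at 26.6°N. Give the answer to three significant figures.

Mercator is conformal, so the point scale is isotropic: h = k = sec φ = 1/cos φ.
k = 1/cos 26.6° = 1/0.8942 = 1.118.

1.12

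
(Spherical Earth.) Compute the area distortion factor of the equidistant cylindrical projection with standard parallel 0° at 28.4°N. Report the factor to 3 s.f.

In the plate carrée (x = Rλ, y = Rφ), meridians are true-scale (h = 1) and parallels are stretched by k = sec φ.
Areal scale = h·k = 1 × sec φ; at 28.4°, h = 1.000, k = 1.137, so h·k = 1.137.

1.14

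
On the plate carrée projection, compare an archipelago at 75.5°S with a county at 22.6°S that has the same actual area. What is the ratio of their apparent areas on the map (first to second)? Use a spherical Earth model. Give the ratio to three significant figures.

For the equirectangular projection with φ₀ = 0 (plate carrée), h = 1 along meridians and k = sec φ along parallels.
Areal scale at 75.5°: h·k = 1.000 × 3.994 = 3.994.
Areal scale at 22.6°: h·k = 1.000 × 1.083 = 1.083.
Ratio = 3.994/1.083 ≈ 3.69.

3.69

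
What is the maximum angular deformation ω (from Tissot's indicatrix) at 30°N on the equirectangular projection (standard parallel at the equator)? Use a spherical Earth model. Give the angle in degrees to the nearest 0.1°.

Plate carrée maps x = Rλ, y = Rφ. The meridian scale is h = 1 and the parallel scale is k = 1/cos φ = sec φ.
At 30°: h = 1.000, k = 1.155; principal scales a = 1.155, b = 1.000.
sin(ω/2) = (a − b)/(a + b) = 0.1547/2.155 = 0.07180, so ω = 2 arcsin(0.07180) ≈ 8.2°.

8.2°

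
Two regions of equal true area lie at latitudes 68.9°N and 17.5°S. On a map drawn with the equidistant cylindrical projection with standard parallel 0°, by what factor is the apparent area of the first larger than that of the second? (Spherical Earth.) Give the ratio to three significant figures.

For the equirectangular projection with φ₀ = 0 (plate carrée), h = 1 along meridians and k = sec φ along parallels.
Areal scale at 68.9°: h·k = 1.000 × 2.778 = 2.778.
Areal scale at 17.5°: h·k = 1.000 × 1.049 = 1.049.
Ratio = 2.778/1.049 ≈ 2.65.

2.65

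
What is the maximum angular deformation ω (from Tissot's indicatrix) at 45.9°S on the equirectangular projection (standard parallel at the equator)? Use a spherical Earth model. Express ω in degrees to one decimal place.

For the equirectangular projection with φ₀ = 0 (plate carrée), h = 1 along meridians and k = sec φ along parallels.
At 45.9°: h = 1.000, k = 1.437; principal scales a = 1.437, b = 1.000.
sin(ω/2) = (a − b)/(a + b) = 0.4370/2.437 = 0.1793, so ω = 2 arcsin(0.1793) ≈ 20.7°.

20.7°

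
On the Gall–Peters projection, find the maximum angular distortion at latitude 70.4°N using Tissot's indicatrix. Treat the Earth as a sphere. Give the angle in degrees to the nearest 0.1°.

78.5°

The Gall–Peters projection is cylindrical equal-area with φ₀ = 45°. For cylindrical equal-area with standard parallel φ₀, h = cos φ / cos φ₀ and k = cos φ₀ / cos φ, so h·k = 1.
At 70.4°: h = 0.4744, k = 2.108; principal scales a = 2.108, b = 0.4744.
sin(ω/2) = (a − b)/(a + b) = 1.634/2.582 = 0.6326, so ω = 2 arcsin(0.6326) ≈ 78.5°.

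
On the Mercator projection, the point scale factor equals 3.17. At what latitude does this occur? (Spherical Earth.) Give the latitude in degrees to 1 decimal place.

71.6°

Mercator scale is k = sec φ = 1/cos φ.
1/cos φ = 3.17  ⇒  cos φ = 0.3155  ⇒  φ = arccos(0.3155) ≈ 71.6°.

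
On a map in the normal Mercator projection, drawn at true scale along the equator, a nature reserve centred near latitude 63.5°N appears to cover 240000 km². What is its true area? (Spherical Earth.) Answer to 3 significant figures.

47800 km²

Mercator is conformal, so the point scale is isotropic: h = k = sec φ = 1/cos φ.
Areal scale = k² = sec²φ = 1/cos²(63.5°) = 1/0.4462² = 5.023.
True area = apparent / (areal scale) = 240000 / 5.023 ≈ 47800 km².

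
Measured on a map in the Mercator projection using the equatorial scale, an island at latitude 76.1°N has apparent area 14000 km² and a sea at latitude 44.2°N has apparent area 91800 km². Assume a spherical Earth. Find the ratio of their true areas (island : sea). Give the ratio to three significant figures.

On Mercator the areal scale is sec²φ, so true area = apparent × cos²φ.
True area of island: 14000 × cos²(76.1°) = 14000 × 0.05771 = 807.9 km².
True area of sea: 91800 × cos²(44.2°) = 91800 × 0.5140 = 47180 km².
Ratio = 807.9 / 47180 ≈ 0.0171.

0.0171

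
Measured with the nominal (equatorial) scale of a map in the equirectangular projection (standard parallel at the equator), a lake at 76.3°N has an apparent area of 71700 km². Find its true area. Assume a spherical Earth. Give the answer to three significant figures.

In the plate carrée (x = Rλ, y = Rφ), meridians are true-scale (h = 1) and parallels are stretched by k = sec φ.
Areal scale = h·k = 1 × sec φ; at 76.3°, h = 1.000, k = 4.222, so h·k = 4.222.
True area = apparent / (areal scale) = 71700 / 4.222 ≈ 17000 km².

17000 km²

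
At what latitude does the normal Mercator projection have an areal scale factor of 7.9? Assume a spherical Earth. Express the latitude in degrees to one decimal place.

69.2°

Mercator areal scale is sec²φ.
sec²φ = 7.9  ⇒  cos²φ = 0.1266  ⇒  cos φ = 0.3558.
φ = arccos(0.3558) ≈ 69.2°.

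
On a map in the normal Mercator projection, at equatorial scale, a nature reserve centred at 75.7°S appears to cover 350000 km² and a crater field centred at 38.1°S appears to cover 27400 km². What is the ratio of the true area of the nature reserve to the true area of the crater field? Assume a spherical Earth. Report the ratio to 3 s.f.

On Mercator the areal scale is sec²φ, so true area = apparent × cos²φ.
True area of nature reserve: 350000 × cos²(75.7°) = 350000 × 0.06101 = 21350 km².
True area of crater field: 27400 × cos²(38.1°) = 27400 × 0.6193 = 16970 km².
Ratio = 21350 / 16970 ≈ 1.26.

1.26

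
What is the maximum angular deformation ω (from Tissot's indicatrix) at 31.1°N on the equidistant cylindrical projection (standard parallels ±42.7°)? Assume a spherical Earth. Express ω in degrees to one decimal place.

With standard parallel φ₀ = 42.7°, the equirectangular projection gives x = Rλ cos φ₀, y = Rφ, so h = 1 and k = cos 42.7° / cos φ.
At 31.1°: h = 1.000, k = 0.8583; principal scales a = 1.000, b = 0.8583.
sin(ω/2) = (a − b)/(a + b) = 0.1417/1.858 = 0.07627, so ω = 2 arcsin(0.07627) ≈ 8.7°.

8.7°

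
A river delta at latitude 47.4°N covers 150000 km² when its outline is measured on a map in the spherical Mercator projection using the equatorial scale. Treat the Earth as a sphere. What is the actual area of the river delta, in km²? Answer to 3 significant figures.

68700 km²

Mercator is conformal, so the point scale is isotropic: h = k = sec φ = 1/cos φ.
Areal scale = k² = sec²φ = 1/cos²(47.4°) = 1/0.6769² = 2.183.
True area = apparent / (areal scale) = 150000 / 2.183 ≈ 68700 km².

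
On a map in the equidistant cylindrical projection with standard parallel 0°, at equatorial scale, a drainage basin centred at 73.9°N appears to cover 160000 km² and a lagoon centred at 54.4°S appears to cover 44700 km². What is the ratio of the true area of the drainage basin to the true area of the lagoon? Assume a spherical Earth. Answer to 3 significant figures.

1.71

Plate carrée has h = 1 and k = sec φ, giving areal scale sec φ; true area = (apparent area) · cos φ.
True area of drainage basin: 160000 × cos(73.9°) = 160000 × 0.2773 = 44370 km².
True area of lagoon: 44700 × cos(54.4°) = 44700 × 0.5821 = 26020 km².
Ratio = 44370 / 26020 ≈ 1.71.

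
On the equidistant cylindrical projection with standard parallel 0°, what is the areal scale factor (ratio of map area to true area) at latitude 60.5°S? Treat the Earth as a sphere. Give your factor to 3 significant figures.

2.03

Plate carrée maps x = Rλ, y = Rφ. The meridian scale is h = 1 and the parallel scale is k = 1/cos φ = sec φ.
Areal scale = h·k = 1 × sec φ; at 60.5°, h = 1.000, k = 2.031, so h·k = 2.031.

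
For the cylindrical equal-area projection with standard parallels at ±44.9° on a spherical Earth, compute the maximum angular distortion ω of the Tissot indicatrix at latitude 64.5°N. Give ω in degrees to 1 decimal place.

A cylindrical equal-area projection with standard parallel φ₀ has meridian scale h = cos φ / cos φ₀ and parallel scale k = cos φ₀ / cos φ (so areas are preserved, h·k = 1).
At 64.5°: h = 0.6078, k = 1.645; principal scales a = 1.645, b = 0.6078.
sin(ω/2) = (a − b)/(a + b) = 1.038/2.253 = 0.4605, so ω = 2 arcsin(0.4605) ≈ 54.8°.

54.8°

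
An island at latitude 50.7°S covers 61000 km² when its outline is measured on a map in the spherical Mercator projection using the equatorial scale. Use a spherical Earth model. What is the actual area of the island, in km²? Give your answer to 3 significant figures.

The Mercator projection is conformal; its linear scale factor is the same in every direction and equals sec φ = 1/cos φ.
Areal scale = k² = sec²φ = 1/cos²(50.7°) = 1/0.6334² = 2.493.
True area = apparent / (areal scale) = 61000 / 2.493 ≈ 24500 km².

24500 km²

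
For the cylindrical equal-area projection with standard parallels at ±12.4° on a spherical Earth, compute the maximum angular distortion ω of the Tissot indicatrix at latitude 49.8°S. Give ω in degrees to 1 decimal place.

For cylindrical equal-area with standard parallel φ₀, h = cos φ / cos φ₀ and k = cos φ₀ / cos φ, so h·k = 1.
At 49.8°: h = 0.6609, k = 1.513; principal scales a = 1.513, b = 0.6609.
sin(ω/2) = (a − b)/(a + b) = 0.8523/2.174 = 0.3920, so ω = 2 arcsin(0.3920) ≈ 46.2°.

46.2°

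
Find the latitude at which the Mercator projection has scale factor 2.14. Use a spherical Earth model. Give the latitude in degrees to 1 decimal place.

Mercator scale is k = sec φ = 1/cos φ.
1/cos φ = 2.14  ⇒  cos φ = 0.4673  ⇒  φ = arccos(0.4673) ≈ 62.1°.

62.1°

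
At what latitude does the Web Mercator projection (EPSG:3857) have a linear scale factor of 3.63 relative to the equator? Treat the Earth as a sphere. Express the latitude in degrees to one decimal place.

74.0°

Mercator scale is k = sec φ = 1/cos φ.
1/cos φ = 3.63  ⇒  cos φ = 0.2755  ⇒  φ = arccos(0.2755) ≈ 74.0°.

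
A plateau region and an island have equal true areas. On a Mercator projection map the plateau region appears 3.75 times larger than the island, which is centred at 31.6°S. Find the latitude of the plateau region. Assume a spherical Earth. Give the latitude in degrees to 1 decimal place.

For equal true areas on Mercator, apparent areas scale as sec²φ, so the ratio is cos²φ₂ / cos²φ₁.
cos²φ₂ / cos²φ₁ = 3.75  ⇒  cos φ₁ = cos 31.6° / √3.75 = 0.8517/1.936 = 0.4398.
φ₁ = arccos(0.4398) ≈ 63.9°.

63.9°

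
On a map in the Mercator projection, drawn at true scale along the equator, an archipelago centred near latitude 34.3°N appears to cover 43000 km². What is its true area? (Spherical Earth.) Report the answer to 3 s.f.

Mercator is conformal, so the point scale is isotropic: h = k = sec φ = 1/cos φ.
Areal scale = k² = sec²φ = 1/cos²(34.3°) = 1/0.8261² = 1.465.
True area = apparent / (areal scale) = 43000 / 1.465 ≈ 29300 km².

29300 km²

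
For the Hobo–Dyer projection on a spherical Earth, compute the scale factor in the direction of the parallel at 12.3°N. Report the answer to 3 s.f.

The Hobo–Dyer projection is cylindrical equal-area with φ₀ = 37.5°. A cylindrical equal-area projection with standard parallel φ₀ has meridian scale h = cos φ / cos φ₀ and parallel scale k = cos φ₀ / cos φ (so areas are preserved, h·k = 1).
k = cos 37.5° / cos 12.3° = 0.7934/0.9770 = 0.8120.

0.812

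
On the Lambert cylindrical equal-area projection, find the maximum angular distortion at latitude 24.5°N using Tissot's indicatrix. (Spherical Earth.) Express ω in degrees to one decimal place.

The Lambert cylindrical equal-area projection is the cylindrical equal-area projection with its standard parallel at the equator (φ₀ = 0). Cylindrical equal-area (φ₀ = 0°): h = cos φ / cos 0° along meridians, k = cos 0° / cos φ along parallels; h·k = 1.
At 24.5°: h = 0.9100, k = 1.099; principal scales a = 1.099, b = 0.9100.
sin(ω/2) = (a − b)/(a + b) = 0.1890/2.009 = 0.09407, so ω = 2 arcsin(0.09407) ≈ 10.8°.

10.8°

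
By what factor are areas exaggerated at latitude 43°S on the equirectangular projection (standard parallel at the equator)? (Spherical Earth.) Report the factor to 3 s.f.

Plate carrée maps x = Rλ, y = Rφ. The meridian scale is h = 1 and the parallel scale is k = 1/cos φ = sec φ.
Areal scale = h·k = 1 × sec φ; at 43°, h = 1.000, k = 1.367, so h·k = 1.367.

1.37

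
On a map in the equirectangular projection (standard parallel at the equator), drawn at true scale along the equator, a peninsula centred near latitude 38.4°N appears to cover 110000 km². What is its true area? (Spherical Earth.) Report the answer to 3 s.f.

86200 km²

In the plate carrée (x = Rλ, y = Rφ), meridians are true-scale (h = 1) and parallels are stretched by k = sec φ.
Areal scale = h·k = 1 × sec φ; at 38.4°, h = 1.000, k = 1.276, so h·k = 1.276.
True area = apparent / (areal scale) = 110000 / 1.276 ≈ 86200 km².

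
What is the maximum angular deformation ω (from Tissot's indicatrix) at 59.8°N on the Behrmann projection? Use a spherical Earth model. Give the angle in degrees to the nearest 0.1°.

The Behrmann projection is cylindrical equal-area with φ₀ = 30°. For cylindrical equal-area with standard parallel φ₀, h = cos φ / cos φ₀ and k = cos φ₀ / cos φ, so h·k = 1.
At 59.8°: h = 0.5808, k = 1.722; principal scales a = 1.722, b = 0.5808.
sin(ω/2) = (a − b)/(a + b) = 1.141/2.302 = 0.4955, so ω = 2 arcsin(0.4955) ≈ 59.4°.

59.4°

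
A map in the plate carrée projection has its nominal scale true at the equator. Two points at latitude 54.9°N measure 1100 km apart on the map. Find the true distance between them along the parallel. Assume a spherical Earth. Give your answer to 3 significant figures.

633 km

In the plate carrée (x = Rλ, y = Rφ), meridians are true-scale (h = 1) and parallels are stretched by k = sec φ.
Along the parallel at 54.9°, map distances are exaggerated by k = sec 54.9° = 1.739.
True distance = 1100 / 1.739 = 1100 × cos 54.9° ≈ 633 km.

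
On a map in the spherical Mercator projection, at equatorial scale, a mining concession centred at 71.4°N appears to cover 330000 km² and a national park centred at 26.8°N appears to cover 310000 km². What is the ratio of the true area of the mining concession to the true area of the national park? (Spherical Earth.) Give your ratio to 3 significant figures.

On Mercator the areal scale is sec²φ, so true area = apparent × cos²φ.
True area of mining concession: 330000 × cos²(71.4°) = 330000 × 0.1017 = 33570 km².
True area of national park: 310000 × cos²(26.8°) = 310000 × 0.7967 = 247000 km².
Ratio = 33570 / 247000 ≈ 0.136.

0.136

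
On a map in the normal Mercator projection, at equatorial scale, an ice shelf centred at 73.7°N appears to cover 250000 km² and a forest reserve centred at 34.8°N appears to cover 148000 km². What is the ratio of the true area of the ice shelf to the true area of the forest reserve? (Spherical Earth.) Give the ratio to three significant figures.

Mercator's areal exaggeration is sec²φ; hence true area = (apparent area) · cos²φ.
True area of ice shelf: 250000 × cos²(73.7°) = 250000 × 0.07877 = 19690 km².
True area of forest reserve: 148000 × cos²(34.8°) = 148000 × 0.6743 = 99790 km².
Ratio = 19690 / 99790 ≈ 0.197.

0.197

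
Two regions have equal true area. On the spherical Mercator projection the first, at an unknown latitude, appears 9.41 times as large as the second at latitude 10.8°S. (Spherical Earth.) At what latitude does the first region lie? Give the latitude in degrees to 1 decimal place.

For equal true areas on Mercator, apparent areas scale as sec²φ, so the ratio is cos²φ₂ / cos²φ₁.
cos²φ₂ / cos²φ₁ = 9.41  ⇒  cos φ₁ = cos 10.8° / √9.41 = 0.9823/3.068 = 0.3202.
φ₁ = arccos(0.3202) ≈ 71.3°.

71.3°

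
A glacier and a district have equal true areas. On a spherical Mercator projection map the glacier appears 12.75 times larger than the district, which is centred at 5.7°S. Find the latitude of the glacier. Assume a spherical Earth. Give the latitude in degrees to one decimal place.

For equal true areas on Mercator, apparent areas scale as sec²φ, so the ratio is cos²φ₂ / cos²φ₁.
cos²φ₂ / cos²φ₁ = 12.75  ⇒  cos φ₁ = cos 5.7° / √12.75 = 0.9951/3.571 = 0.2787.
φ₁ = arccos(0.2787) ≈ 73.8°.

73.8°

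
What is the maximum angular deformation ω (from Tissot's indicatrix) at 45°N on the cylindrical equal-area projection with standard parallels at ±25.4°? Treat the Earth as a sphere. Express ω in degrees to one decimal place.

Cylindrical equal-area (φ₀ = 25.4°): h = cos φ / cos 25.4° along meridians, k = cos 25.4° / cos φ along parallels; h·k = 1.
At 45°: h = 0.7828, k = 1.278; principal scales a = 1.278, b = 0.7828.
sin(ω/2) = (a − b)/(a + b) = 0.4947/2.060 = 0.2401, so ω = 2 arcsin(0.2401) ≈ 27.8°.

27.8°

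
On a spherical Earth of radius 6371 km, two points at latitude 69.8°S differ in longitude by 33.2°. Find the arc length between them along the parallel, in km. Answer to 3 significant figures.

1270 km

Arc length along a parallel = R cos φ · Δλ (with Δλ in radians).
= 6371 × cos 69.8° × (33.2° × π/180) = 6371 × 0.3453 × 0.5794 ≈ 1270 km.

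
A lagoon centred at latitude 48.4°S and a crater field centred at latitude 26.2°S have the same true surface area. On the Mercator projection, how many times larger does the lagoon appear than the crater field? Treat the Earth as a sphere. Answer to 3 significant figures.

1.83

On Mercator, area is exaggerated by sec²φ = 1/cos²φ.
At 48.4°: sec²(48.4°) = 1/0.6639² = 2.269.
At 26.2°: sec²(26.2°) = 1/0.8973² = 1.242.
Ratio = 2.269/1.242 = cos²(26.2°)/cos²(48.4°) ≈ 1.83.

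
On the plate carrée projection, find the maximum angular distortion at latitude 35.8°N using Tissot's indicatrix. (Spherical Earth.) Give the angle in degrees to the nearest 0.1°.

12.0°

Plate carrée maps x = Rλ, y = Rφ. The meridian scale is h = 1 and the parallel scale is k = 1/cos φ = sec φ.
At 35.8°: h = 1.000, k = 1.233; principal scales a = 1.233, b = 1.000.
sin(ω/2) = (a − b)/(a + b) = 0.2329/2.233 = 0.1043, so ω = 2 arcsin(0.1043) ≈ 12.0°.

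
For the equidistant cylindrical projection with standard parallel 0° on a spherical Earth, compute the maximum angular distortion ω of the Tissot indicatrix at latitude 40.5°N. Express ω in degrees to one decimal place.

15.6°

Plate carrée maps x = Rλ, y = Rφ. The meridian scale is h = 1 and the parallel scale is k = 1/cos φ = sec φ.
At 40.5°: h = 1.000, k = 1.315; principal scales a = 1.315, b = 1.000.
sin(ω/2) = (a − b)/(a + b) = 0.3151/2.315 = 0.1361, so ω = 2 arcsin(0.1361) ≈ 15.6°.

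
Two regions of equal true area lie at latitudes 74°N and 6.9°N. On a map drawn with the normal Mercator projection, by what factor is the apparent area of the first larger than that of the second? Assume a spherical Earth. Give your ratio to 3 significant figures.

Mercator is conformal with k = sec φ, so areal scale = k² = sec²φ.
At 74°: sec²(74°) = 1/0.2756² = 13.16.
At 6.9°: sec²(6.9°) = 1/0.9928² = 1.015.
Ratio = 13.16/1.015 = cos²(6.9°)/cos²(74°) ≈ 13.0.

13.0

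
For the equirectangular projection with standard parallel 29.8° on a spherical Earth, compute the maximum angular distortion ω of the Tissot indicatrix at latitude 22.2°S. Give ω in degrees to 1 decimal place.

3.7°

In the equirectangular projection with standard parallel φ₀ = 29.8° (x = Rλ cos φ₀, y = Rφ), meridians are true-scale (h = 1) and the parallel scale is k = cos φ₀ / cos φ.
At 22.2°: h = 1.000, k = 0.9372; principal scales a = 1.000, b = 0.9372.
sin(ω/2) = (a − b)/(a + b) = 0.06276/1.937 = 0.03240, so ω = 2 arcsin(0.03240) ≈ 3.7°.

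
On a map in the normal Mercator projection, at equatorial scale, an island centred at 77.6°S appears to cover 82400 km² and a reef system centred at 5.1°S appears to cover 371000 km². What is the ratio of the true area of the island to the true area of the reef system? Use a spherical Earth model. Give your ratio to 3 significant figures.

0.0103

Mercator's areal exaggeration is sec²φ; hence true area = (apparent area) · cos²φ.
True area of island: 82400 × cos²(77.6°) = 82400 × 0.04611 = 3800 km².
True area of reef system: 371000 × cos²(5.1°) = 371000 × 0.9921 = 368100 km².
Ratio = 3800 / 368100 ≈ 0.0103.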